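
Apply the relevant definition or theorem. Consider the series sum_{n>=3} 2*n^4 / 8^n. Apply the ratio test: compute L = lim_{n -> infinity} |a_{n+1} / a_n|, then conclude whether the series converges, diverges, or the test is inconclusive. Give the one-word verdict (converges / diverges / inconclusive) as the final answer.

Let a_n denote the general term. Form the ratio a_{n+1}/a_n and simplify:
a_{n+1}/a_n = (n + 1)^4/(8*n^4)
Take the limit as n -> infinity: L = 1/8.
Since L = 1/8 < 1, the ratio test implies the series converges.

converges


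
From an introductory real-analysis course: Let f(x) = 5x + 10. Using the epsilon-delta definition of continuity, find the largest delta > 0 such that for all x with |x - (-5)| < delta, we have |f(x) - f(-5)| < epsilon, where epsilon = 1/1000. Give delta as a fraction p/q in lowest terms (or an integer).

We compute f(-5) = 5*(-5) + 10 = -15.
|f(x) - f(-5)| = |5x + 10 - (-15)| = |5(x - (-5))| = 5|x - (-5)|.
We need 5|x - (-5)| < 1/1000, i.e. |x - (-5)| < 1/1000 / 5 = 1/5000.
So any delta <= 1/5000 works. Conversely, if delta > 1/5000, then x = -5 + 1/5000 satisfies |x - (-5)| = 1/5000 < delta but |f(x) - f(-5)| = 5 * 1/5000 = 1/1000, which is not < 1/1000; so no larger delta works.
Hence the largest such delta is 1/5000.

1/5000


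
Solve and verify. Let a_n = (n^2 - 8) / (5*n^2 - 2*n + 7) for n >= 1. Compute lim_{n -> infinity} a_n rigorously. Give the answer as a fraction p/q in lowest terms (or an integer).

Divide numerator and denominator by n^2, the highest power:
numerator / n^2 = 1 - 8/n^2
denominator / n^2 = 5 - 2/n + 7/n^2
As n -> infinity, all terms of the form c/n^k (k >= 1) tend to 0.
So numerator / n^2 -> 1 and denominator / n^2 -> 5.
Therefore lim a_n = 1/5.

1/5


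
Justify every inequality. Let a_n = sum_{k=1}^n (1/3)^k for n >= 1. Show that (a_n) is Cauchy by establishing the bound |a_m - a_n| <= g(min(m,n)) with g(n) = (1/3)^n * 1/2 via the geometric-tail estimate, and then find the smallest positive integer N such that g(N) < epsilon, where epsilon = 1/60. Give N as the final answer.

For m > n >= 1: |a_m - a_n| = sum_{k=n+1}^m (1/3)^k < sum_{k=n+1}^infinity (1/3)^k = (1/3)^(n+1) / (1 - 1/3) = (1/3)^n * (1/3) * (3/2) = (1/3)^n * 1/2.
So g(n) = (1/3)^n / 2. Since g(n) -> 0, (a_n) is Cauchy.
Now solve g(N) < 1/60: (1/3)^N / 2 < 1/60 <=> 3^N > 1 / (2 * 1/60) = 30.
Check powers of 3: 3^3 = 27 <= 30, 3^4 = 81 > 30.
So the smallest such N is 4. Check: g(4) = 1/(2 * 81) = 1/162 < 1/60.

4


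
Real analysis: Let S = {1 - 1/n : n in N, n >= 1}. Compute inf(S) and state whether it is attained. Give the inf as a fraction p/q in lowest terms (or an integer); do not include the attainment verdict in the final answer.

Analysis:
- Values: 0, 1/2, 2/3, 3/4, ... strictly increasing.
- Minimum is 0 (n=1); inf = 0 (attained).
- 1 - 1/n -> 1 from below; sup = 1, not attained.
Conclusion: inf(S) = 0, attained in S.

0


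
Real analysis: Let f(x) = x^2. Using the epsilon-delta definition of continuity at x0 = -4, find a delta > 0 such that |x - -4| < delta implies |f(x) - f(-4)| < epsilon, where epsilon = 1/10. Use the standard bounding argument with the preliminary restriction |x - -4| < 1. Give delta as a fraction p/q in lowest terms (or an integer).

Factor: |x^2 - (-4)^2| = |x - -4| * |x + -4|.
Impose |x - -4| < 1 first. Then |x + -4| = |(x - -4) + 2*(-4)| <= |x - -4| + 2*|-4| < 1 + 8 = 9.
So |x^2 - (-4)^2| < delta * 9.
We need delta * 9 <= 1/10, i.e. delta <= 1/10/9 = 1/90.
Since 1/90 < 1, this is tighter than 1; take delta = 1/90.
So delta = 1/90 works.

1/90


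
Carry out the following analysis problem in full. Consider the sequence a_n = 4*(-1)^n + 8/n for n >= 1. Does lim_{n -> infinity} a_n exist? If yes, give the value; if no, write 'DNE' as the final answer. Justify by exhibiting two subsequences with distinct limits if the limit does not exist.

Examine the behaviour of a_n along subsequences.
a_{2k} = 4 + 8/(2k) -> 4. a_{2k+1} = -4 + 8/(2k+1) -> -4.
Since these two subsequential limits are 4 and -4, distinct, the full sequence cannot converge (a convergent sequence has all subsequences tending to the same limit). So lim a_n does not exist.

DNE


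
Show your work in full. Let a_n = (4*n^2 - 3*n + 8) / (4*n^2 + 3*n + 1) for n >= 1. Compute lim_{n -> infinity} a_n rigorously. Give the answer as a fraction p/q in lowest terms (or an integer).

Divide numerator and denominator by n^2, the highest power:
numerator / n^2 = 4 - 3/n + 8/n^2
denominator / n^2 = 4 + 3/n + n^(-2)
As n -> infinity, all terms of the form c/n^k (k >= 1) tend to 0.
So numerator / n^2 -> 4 and denominator / n^2 -> 4.
Therefore lim a_n = 1.

1


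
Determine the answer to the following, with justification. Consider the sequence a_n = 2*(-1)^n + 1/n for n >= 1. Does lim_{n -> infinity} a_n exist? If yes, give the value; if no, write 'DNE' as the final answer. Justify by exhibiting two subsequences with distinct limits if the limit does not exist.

Examine the behaviour of a_n along subsequences.
a_{2k} = 2 + 1/(2k) -> 2. a_{2k+1} = -2 + 1/(2k+1) -> -2.
Since these two subsequential limits are 2 and -2, distinct, the full sequence cannot converge (a convergent sequence has all subsequences tending to the same limit). So lim a_n does not exist.

DNE


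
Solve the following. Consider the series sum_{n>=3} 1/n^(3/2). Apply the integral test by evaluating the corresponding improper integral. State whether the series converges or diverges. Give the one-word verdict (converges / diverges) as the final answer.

Let f(x) = x^(-3/2). Then f is positive, continuous, and decreasing on [3, infinity), so the integral test applies.
Compute the improper integral int_{3}^infinity f(x) dx:
  antiderivative F(x) = -2/sqrt(x).
  As x -> infinity, F(x) -> 0 (since p = 3/2 > 1).
  So int = F(infinity) - F(3) = 0 - (-2*sqrt(3)/3) = 2*sqrt(3)/3.
  Finite, so by the integral test, the series converges.

converges


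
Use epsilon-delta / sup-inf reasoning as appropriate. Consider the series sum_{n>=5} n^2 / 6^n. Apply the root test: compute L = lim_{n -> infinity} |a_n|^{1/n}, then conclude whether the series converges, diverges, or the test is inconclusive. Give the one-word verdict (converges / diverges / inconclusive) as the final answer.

Let a_n denote the general term. Form |a_n|^(1/n) and simplify:
|a_n|^(1/n) = n^(2/n)/6
Take the limit as n -> infinity: L = 1/6.
Since L = 1/6 < 1, the root test implies convergence.

converges


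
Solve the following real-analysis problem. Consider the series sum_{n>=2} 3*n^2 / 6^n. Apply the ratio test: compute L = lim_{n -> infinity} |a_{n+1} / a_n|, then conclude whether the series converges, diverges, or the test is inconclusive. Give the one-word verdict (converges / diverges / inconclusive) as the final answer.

Let a_n denote the general term. Form the ratio a_{n+1}/a_n and simplify:
a_{n+1}/a_n = (n + 1)^2/(6*n^2)
Take the limit as n -> infinity: L = 1/6.
Since L = 1/6 < 1, the ratio test implies the series converges.

converges


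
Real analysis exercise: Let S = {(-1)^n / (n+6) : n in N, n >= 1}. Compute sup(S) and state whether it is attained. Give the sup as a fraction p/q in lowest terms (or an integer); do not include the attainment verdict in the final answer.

Analysis:
- Values: -1/7, 1/8, -1/9, 1/10, -1/11, ...
- Positive terms (even n): 1/(2+6), 1/(4+6), ... decreasing -> max = 1/8 (n=2).
- Negative terms (odd n): -1/(1+6), -1/(3+6), ... increasing -> min = -1/7 (n=1).
- So sup = 1/8 (attained at n=2); inf = -1/7 (attained at n=1).
Conclusion: sup(S) = 1/8, attained in S.

1/8


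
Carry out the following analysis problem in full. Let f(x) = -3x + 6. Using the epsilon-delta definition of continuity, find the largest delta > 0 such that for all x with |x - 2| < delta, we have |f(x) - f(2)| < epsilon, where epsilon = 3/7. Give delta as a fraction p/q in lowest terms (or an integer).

We compute f(2) = -3*(2) + 6 = 0.
|f(x) - f(2)| = |-3x + 6 - (0)| = |-3(x - 2)| = 3|x - 2|.
We need 3|x - 2| < 3/7, i.e. |x - 2| < 3/7 / 3 = 1/7.
So any delta <= 1/7 works. Conversely, if delta > 1/7, then x = 2 + 1/7 satisfies |x - 2| = 1/7 < delta but |f(x) - f(2)| = 3 * 1/7 = 3/7, which is not < 3/7; so no larger delta works.
Hence the largest such delta is 1/7.

1/7


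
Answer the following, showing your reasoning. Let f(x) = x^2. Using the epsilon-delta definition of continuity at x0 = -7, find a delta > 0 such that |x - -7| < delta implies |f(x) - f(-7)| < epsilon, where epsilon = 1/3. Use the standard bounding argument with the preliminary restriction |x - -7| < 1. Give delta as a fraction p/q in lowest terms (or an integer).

Factor: |x^2 - (-7)^2| = |x - -7| * |x + -7|.
Impose |x - -7| < 1 first. Then |x + -7| = |(x - -7) + 2*(-7)| <= |x - -7| + 2*|-7| < 1 + 14 = 15.
So |x^2 - (-7)^2| < delta * 15.
We need delta * 15 <= 1/3, i.e. delta <= 1/3/15 = 1/45.
Since 1/45 < 1, this is tighter than 1; take delta = 1/45.
So delta = 1/45 works.

1/45


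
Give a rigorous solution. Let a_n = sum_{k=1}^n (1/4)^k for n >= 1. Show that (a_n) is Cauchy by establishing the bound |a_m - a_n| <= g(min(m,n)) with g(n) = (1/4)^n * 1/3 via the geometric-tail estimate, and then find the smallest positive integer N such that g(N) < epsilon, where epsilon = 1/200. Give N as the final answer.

For m > n >= 1: |a_m - a_n| = sum_{k=n+1}^m (1/4)^k < sum_{k=n+1}^infinity (1/4)^k = (1/4)^(n+1) / (1 - 1/4) = (1/4)^n * (1/4) * (4/3) = (1/4)^n * 1/3.
So g(n) = (1/4)^n / 3. Since g(n) -> 0, (a_n) is Cauchy.
Now solve g(N) < 1/200: (1/4)^N / 3 < 1/200 <=> 4^N > 1 / (3 * 1/200) = 200/3.
Check powers of 4: 4^3 = 64 <= 200/3, 4^4 = 256 > 200/3.
So the smallest such N is 4. Check: g(4) = 1/(3 * 256) = 1/768 < 1/200.

4


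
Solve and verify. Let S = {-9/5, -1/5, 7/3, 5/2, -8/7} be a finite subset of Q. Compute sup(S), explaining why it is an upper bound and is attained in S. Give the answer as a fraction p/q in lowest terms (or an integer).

S is finite, so sup(S) = max(S).
Sorted decreasing:
5/2, 7/3, -1/5, -8/7, -9/5
The extremum is 5/2.
For every x in S, x <= 5/2. And 5/2 is in S, so it is attained.
Therefore sup(S) = 5/2.

5/2


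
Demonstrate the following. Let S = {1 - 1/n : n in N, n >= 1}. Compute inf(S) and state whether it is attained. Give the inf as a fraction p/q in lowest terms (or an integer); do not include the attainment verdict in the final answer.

Analysis:
- Values: 0, 1/2, 2/3, 3/4, ... strictly increasing.
- Minimum is 0 (n=1); inf = 0 (attained).
- 1 - 1/n -> 1 from below; sup = 1, not attained.
Conclusion: inf(S) = 0, attained in S.

0


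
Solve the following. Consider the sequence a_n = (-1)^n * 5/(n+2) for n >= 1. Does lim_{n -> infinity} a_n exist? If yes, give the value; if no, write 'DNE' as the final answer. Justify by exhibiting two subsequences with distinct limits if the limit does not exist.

Examine the behaviour of a_n along subsequences.
Even-n subsequence a_{2k} = 5/(2k+2) -> 0. Odd-n subsequence a_{2k+1} = -5/(2k+3) -> 0. Both tend to 0, which suggests the limit is 0; verify directly.
|a_n - 0| = 5/(n+2) < 5/n for every n >= 1.
Given epsilon > 0, choose a positive integer N > 5/epsilon. Then for all n >= N, |a_n| < 5/n <= 5/N < epsilon.
So by the definition of the limit, lim a_n exists and equals 0.

0


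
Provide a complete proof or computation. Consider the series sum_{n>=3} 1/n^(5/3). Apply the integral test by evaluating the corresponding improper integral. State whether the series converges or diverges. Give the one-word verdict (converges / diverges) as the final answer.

Let f(x) = x^(-5/3). Then f is positive, continuous, and decreasing on [3, infinity), so the integral test applies.
Compute the improper integral int_{3}^infinity f(x) dx:
  antiderivative F(x) = -3/(2*x^(2/3)).
  As x -> infinity, F(x) -> 0 (since p = 5/3 > 1).
  So int = F(infinity) - F(3) = 0 - (-3^(1/3)/2) = 3^(1/3)/2.
  Finite, so by the integral test, the series converges.

converges


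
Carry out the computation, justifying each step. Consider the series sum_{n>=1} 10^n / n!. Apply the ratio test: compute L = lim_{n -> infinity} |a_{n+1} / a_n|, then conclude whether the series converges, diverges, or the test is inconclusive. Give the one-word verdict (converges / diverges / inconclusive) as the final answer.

Let a_n denote the general term. Form the ratio a_{n+1}/a_n and simplify:
a_{n+1}/a_n = 10/(n + 1)
Take the limit as n -> infinity: L = 0.
Since L = 0 < 1, the ratio test implies the series converges.

converges


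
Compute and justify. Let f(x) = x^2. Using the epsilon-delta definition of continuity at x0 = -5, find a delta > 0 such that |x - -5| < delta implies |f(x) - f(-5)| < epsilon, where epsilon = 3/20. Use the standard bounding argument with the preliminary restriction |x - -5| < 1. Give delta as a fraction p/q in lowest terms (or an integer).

Factor: |x^2 - (-5)^2| = |x - -5| * |x + -5|.
Impose |x - -5| < 1 first. Then |x + -5| = |(x - -5) + 2*(-5)| <= |x - -5| + 2*|-5| < 1 + 10 = 11.
So |x^2 - (-5)^2| < delta * 11.
We need delta * 11 <= 3/20, i.e. delta <= 3/20/11 = 3/220.
Since 3/220 < 1, this is tighter than 1; take delta = 3/220.
So delta = 3/220 works.

3/220


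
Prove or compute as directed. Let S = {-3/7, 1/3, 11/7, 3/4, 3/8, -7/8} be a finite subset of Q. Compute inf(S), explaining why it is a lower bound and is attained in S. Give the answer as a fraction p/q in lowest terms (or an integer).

S is finite, so inf(S) = min(S).
Sorted increasing:
-7/8, -3/7, 1/3, 3/8, 3/4, 11/7
The extremum is -7/8.
For every x in S, x >= -7/8. And -7/8 is in S, so it is attained.
Therefore inf(S) = -7/8.

-7/8


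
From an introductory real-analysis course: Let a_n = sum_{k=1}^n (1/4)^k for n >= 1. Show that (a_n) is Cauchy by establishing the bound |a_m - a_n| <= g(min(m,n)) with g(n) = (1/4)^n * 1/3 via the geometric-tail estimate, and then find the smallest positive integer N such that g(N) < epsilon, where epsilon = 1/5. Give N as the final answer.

For m > n >= 1: |a_m - a_n| = sum_{k=n+1}^m (1/4)^k < sum_{k=n+1}^infinity (1/4)^k = (1/4)^(n+1) / (1 - 1/4) = (1/4)^n * (1/4) * (4/3) = (1/4)^n * 1/3.
So g(n) = (1/4)^n / 3. Since g(n) -> 0, (a_n) is Cauchy.
Now solve g(N) < 1/5: (1/4)^N / 3 < 1/5 <=> 4^N > 1 / (3 * 1/5) = 5/3.
Check powers of 4: 4^0 = 1 <= 5/3, 4^1 = 4 > 5/3.
So the smallest such N is 1. Check: g(1) = 1/(3 * 4) = 1/12 < 1/5.

1


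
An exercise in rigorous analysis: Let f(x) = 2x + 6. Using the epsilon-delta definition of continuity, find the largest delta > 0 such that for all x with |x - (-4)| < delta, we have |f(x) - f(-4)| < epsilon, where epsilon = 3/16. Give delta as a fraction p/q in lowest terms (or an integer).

We compute f(-4) = 2*(-4) + 6 = -2.
|f(x) - f(-4)| = |2x + 6 - (-2)| = |2(x - (-4))| = 2|x - (-4)|.
We need 2|x - (-4)| < 3/16, i.e. |x - (-4)| < 3/16 / 2 = 3/32.
So any delta <= 3/32 works. Conversely, if delta > 3/32, then x = -4 + 3/32 satisfies |x - (-4)| = 3/32 < delta but |f(x) - f(-4)| = 2 * 3/32 = 3/16, which is not < 3/16; so no larger delta works.
Hence the largest such delta is 3/32.

3/32


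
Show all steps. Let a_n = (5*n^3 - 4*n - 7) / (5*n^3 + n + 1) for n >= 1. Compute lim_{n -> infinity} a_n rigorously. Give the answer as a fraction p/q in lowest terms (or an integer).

Divide numerator and denominator by n^3, the highest power:
numerator / n^3 = 5 - 4/n^2 - 7/n^3
denominator / n^3 = 5 + n^(-2) + n^(-3)
As n -> infinity, all terms of the form c/n^k (k >= 1) tend to 0.
So numerator / n^3 -> 5 and denominator / n^3 -> 5.
Therefore lim a_n = 1.

1


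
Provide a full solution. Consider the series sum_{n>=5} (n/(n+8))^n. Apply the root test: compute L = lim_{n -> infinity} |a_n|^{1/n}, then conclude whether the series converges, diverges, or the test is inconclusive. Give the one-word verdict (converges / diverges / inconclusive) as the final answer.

Let a_n denote the general term. Form |a_n|^(1/n) and simplify:
|a_n|^(1/n) = n/(n + 8)
Take the limit as n -> infinity: L = 1.
Since L = 1, the root test is inconclusive. (In fact a_n = (n/(n+8))^n -> e^(-8) != 0, so the nth-term test shows divergence; but the root test itself gives no conclusion.)

inconclusive


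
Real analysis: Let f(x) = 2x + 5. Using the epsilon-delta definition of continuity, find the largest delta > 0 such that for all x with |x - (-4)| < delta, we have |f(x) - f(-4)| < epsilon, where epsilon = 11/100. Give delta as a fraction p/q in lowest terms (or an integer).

We compute f(-4) = 2*(-4) + 5 = -3.
|f(x) - f(-4)| = |2x + 5 - (-3)| = |2(x - (-4))| = 2|x - (-4)|.
We need 2|x - (-4)| < 11/100, i.e. |x - (-4)| < 11/100 / 2 = 11/200.
So any delta <= 11/200 works. Conversely, if delta > 11/200, then x = -4 + 11/200 satisfies |x - (-4)| = 11/200 < delta but |f(x) - f(-4)| = 2 * 11/200 = 11/100, which is not < 11/100; so no larger delta works.
Hence the largest such delta is 11/200.

11/200


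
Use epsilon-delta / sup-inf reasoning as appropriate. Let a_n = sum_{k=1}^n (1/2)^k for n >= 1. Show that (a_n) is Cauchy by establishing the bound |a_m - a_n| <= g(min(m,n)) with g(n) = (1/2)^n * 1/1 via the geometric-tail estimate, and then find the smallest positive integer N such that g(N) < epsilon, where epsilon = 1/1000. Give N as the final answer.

For m > n >= 1: |a_m - a_n| = sum_{k=n+1}^m (1/2)^k < sum_{k=n+1}^infinity (1/2)^k = (1/2)^(n+1) / (1 - 1/2) = (1/2)^n * (1/2) * (2/1) = (1/2)^n * 1/1.
So g(n) = (1/2)^n / 1. Since g(n) -> 0, (a_n) is Cauchy.
Now solve g(N) < 1/1000: (1/2)^N / 1 < 1/1000 <=> 2^N > 1 / (1 * 1/1000) = 1000.
Check powers of 2: 2^9 = 512 <= 1000, 2^10 = 1024 > 1000.
So the smallest such N is 10. Check: g(10) = 1/(1 * 1024) = 1/1024 < 1/1000.

10


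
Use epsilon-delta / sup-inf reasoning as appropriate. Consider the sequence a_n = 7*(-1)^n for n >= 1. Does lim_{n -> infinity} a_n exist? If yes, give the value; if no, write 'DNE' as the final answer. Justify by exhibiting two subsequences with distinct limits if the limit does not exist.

Examine the behaviour of a_n along subsequences.
Even-n subsequence a_{2k} = 7 -> 7. Odd-n subsequence a_{2k+1} = -7 -> -7.
Since these two subsequential limits are 7 and -7, distinct, the full sequence cannot converge (a convergent sequence has all subsequences tending to the same limit). So lim a_n does not exist.

DNE


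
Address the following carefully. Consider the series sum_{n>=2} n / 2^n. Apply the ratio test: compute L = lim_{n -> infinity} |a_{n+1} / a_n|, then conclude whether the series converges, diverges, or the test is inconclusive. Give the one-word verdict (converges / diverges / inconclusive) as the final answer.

Let a_n denote the general term. Form the ratio a_{n+1}/a_n and simplify:
a_{n+1}/a_n = (n + 1)/(2*n)
Take the limit as n -> infinity: L = 1/2.
Since L = 1/2 < 1, the ratio test implies the series converges.

converges


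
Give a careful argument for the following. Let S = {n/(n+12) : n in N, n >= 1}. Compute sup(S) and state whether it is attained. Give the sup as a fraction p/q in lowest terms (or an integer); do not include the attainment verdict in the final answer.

Analysis:
- Values: 1/13, 1/7, 1/5, 1/4, ... strictly increasing.
- Minimum is 1/13 (n=1); inf = 1/13 (attained).
- n/(n+12) = 1 - 12/(n+12) -> 1 from below as n -> infinity, and never equals 1.
- So sup = 1 (not attained).
Conclusion: sup(S) = 1, not attained in S.

1


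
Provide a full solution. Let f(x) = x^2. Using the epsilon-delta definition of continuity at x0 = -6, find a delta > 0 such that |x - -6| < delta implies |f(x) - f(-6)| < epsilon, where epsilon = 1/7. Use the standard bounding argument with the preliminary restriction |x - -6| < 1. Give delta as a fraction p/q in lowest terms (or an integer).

Factor: |x^2 - (-6)^2| = |x - -6| * |x + -6|.
Impose |x - -6| < 1 first. Then |x + -6| = |(x - -6) + 2*(-6)| <= |x - -6| + 2*|-6| < 1 + 12 = 13.
So |x^2 - (-6)^2| < delta * 13.
We need delta * 13 <= 1/7, i.e. delta <= 1/7/13 = 1/91.
Since 1/91 < 1, this is tighter than 1; take delta = 1/91.
So delta = 1/91 works.

1/91


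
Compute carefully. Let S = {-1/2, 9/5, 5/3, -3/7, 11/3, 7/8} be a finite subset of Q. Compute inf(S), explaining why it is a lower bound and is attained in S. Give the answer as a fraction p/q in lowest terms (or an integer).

S is finite, so inf(S) = min(S).
Sorted increasing:
-1/2, -3/7, 7/8, 5/3, 9/5, 11/3
The extremum is -1/2.
For every x in S, x >= -1/2. And -1/2 is in S, so it is attained.
Therefore inf(S) = -1/2.

-1/2


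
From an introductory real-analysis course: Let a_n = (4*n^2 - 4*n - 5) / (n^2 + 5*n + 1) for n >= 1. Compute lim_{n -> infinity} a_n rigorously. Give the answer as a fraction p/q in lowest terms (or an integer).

Divide numerator and denominator by n^2, the highest power:
numerator / n^2 = 4 - 4/n - 5/n^2
denominator / n^2 = 1 + 5/n + n^(-2)
As n -> infinity, all terms of the form c/n^k (k >= 1) tend to 0.
So numerator / n^2 -> 4 and denominator / n^2 -> 1.
Therefore lim a_n = 4.

4


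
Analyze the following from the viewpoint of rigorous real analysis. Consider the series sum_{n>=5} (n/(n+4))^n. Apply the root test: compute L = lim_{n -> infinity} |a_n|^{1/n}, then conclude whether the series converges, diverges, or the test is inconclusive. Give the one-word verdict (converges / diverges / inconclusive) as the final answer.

Let a_n denote the general term. Form |a_n|^(1/n) and simplify:
|a_n|^(1/n) = n/(n + 4)
Take the limit as n -> infinity: L = 1.
Since L = 1, the root test is inconclusive. (In fact a_n = (n/(n+4))^n -> e^(-4) != 0, so the nth-term test shows divergence; but the root test itself gives no conclusion.)

inconclusive


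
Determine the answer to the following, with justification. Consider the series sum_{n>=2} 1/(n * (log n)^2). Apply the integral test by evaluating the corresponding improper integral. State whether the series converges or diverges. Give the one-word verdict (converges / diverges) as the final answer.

Let f(x) = 1/(x*log(x)^2). Then f is positive, continuous, and decreasing on [2, infinity), so the integral test applies.
Compute the improper integral int_{2}^infinity f(x) dx:
  antiderivative F(x) = -1/log(x).
  F(x) -> 0 as x -> infinity.  int = 0 - F(2) = 1/log(2) < infinity. By the integral test, the series converges.

converges


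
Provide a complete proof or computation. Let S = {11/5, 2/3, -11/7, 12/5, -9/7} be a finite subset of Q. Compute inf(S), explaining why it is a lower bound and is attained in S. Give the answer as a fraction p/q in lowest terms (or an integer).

S is finite, so inf(S) = min(S).
Sorted increasing:
-11/7, -9/7, 2/3, 11/5, 12/5
The extremum is -11/7.
For every x in S, x >= -11/7. And -11/7 is in S, so it is attained.
Therefore inf(S) = -11/7.

-11/7


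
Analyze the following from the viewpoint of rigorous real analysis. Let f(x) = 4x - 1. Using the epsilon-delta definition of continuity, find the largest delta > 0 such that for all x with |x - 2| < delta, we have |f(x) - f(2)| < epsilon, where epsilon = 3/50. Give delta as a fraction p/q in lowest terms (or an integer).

We compute f(2) = 4*(2) - 1 = 7.
|f(x) - f(2)| = |4x - 1 - (7)| = |4(x - 2)| = 4|x - 2|.
We need 4|x - 2| < 3/50, i.e. |x - 2| < 3/50 / 4 = 3/200.
So any delta <= 3/200 works. Conversely, if delta > 3/200, then x = 2 + 3/200 satisfies |x - 2| = 3/200 < delta but |f(x) - f(2)| = 4 * 3/200 = 3/50, which is not < 3/50; so no larger delta works.
Hence the largest such delta is 3/200.

3/200


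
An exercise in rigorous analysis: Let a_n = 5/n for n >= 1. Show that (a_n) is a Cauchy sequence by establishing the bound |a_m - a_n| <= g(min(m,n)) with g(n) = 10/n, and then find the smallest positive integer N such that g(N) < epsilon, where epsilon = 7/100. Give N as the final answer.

For any m, n >= 1, by the triangle inequality:
|a_m - a_n| = |5/m - 5/n| <= 5*1/m + 5*1/n <= 10/min(m,n).
So g(n) = 10/n bounds the Cauchy difference. Since g(n) -> 0, (a_n) is Cauchy.
Now solve g(N) < 7/100: 10/N < 7/100 <=> N > 10 / (7/100) = 1000/7.
The smallest integer strictly greater than 1000/7 is N = 143.
Check: g(143) = 10/143 = 10/143 < 7/100; g(142) = 5/71 >= 7/100. So N = 143.

143


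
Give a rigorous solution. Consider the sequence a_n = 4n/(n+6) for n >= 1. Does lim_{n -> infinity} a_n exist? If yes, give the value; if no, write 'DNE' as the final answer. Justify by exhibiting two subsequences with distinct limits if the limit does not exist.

Examine the behaviour of a_n along subsequences.
Even-n subsequence a_{2k} = 4(2k)/(2k+6) -> 4. Odd-n subsequence a_{2k+1} = 4(2k+1)/(2k+7) -> 4. Both tend to 4, which suggests the limit is 4; verify directly.
|a_n - 4| = |4n - 4(n+6)| / (n+6) = 24/(n+6) < 24/n for every n >= 1.
Given epsilon > 0, choose a positive integer N > 24/epsilon. Then for all n >= N, |a_n - 4| < 24/n <= 24/N < epsilon.
So by the definition of the limit, lim a_n exists and equals 4.

4


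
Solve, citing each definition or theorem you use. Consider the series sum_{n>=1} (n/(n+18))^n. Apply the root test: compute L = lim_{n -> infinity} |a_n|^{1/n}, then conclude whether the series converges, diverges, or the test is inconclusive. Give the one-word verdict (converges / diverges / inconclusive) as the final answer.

Let a_n denote the general term. Form |a_n|^(1/n) and simplify:
|a_n|^(1/n) = n/(n + 18)
Take the limit as n -> infinity: L = 1.
Since L = 1, the root test is inconclusive. (In fact a_n = (n/(n+18))^n -> e^(-18) != 0, so the nth-term test shows divergence; but the root test itself gives no conclusion.)

inconclusive


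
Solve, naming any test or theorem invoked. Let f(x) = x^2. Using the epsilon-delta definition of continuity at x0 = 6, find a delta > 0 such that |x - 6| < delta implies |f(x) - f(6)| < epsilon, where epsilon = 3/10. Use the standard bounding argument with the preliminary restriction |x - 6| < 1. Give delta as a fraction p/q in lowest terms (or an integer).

Factor: |x^2 - (6)^2| = |x - 6| * |x + 6|.
Impose |x - 6| < 1 first. Then |x + 6| = |(x - 6) + 2*(6)| <= |x - 6| + 2*|6| < 1 + 12 = 13.
So |x^2 - (6)^2| < delta * 13.
We need delta * 13 <= 3/10, i.e. delta <= 3/10/13 = 3/130.
Since 3/130 < 1, this is tighter than 1; take delta = 3/130.
So delta = 3/130 works.

3/130


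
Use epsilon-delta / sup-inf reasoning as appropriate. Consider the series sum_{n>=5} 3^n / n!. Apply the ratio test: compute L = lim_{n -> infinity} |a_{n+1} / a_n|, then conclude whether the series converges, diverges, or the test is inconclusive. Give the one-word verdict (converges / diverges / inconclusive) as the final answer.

Let a_n denote the general term. Form the ratio a_{n+1}/a_n and simplify:
a_{n+1}/a_n = 3/(n + 1)
Take the limit as n -> infinity: L = 0.
Since L = 0 < 1, the ratio test implies the series converges.

converges


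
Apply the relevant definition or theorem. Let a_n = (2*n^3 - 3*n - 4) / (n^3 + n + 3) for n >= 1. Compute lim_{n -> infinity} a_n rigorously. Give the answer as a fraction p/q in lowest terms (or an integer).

Divide numerator and denominator by n^3, the highest power:
numerator / n^3 = 2 - 3/n^2 - 4/n^3
denominator / n^3 = 1 + n^(-2) + 3/n^3
As n -> infinity, all terms of the form c/n^k (k >= 1) tend to 0.
So numerator / n^3 -> 2 and denominator / n^3 -> 1.
Therefore lim a_n = 2.

2


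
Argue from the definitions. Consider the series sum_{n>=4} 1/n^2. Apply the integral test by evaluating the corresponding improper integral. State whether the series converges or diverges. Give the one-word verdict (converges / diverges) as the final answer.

Let f(x) = x^(-2). Then f is positive, continuous, and decreasing on [4, infinity), so the integral test applies.
Compute the improper integral int_{4}^infinity f(x) dx:
  antiderivative F(x) = -1/x.
  As x -> infinity, F(x) -> 0 (since p = 2 > 1).
  So int = F(infinity) - F(4) = 0 - (-1/4) = 1/4.
  Finite, so by the integral test, the series converges.

converges


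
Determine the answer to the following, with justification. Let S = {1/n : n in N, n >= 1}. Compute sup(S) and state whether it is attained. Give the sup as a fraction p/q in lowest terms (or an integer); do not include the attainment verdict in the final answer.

Analysis:
- Values: 1, 1/2, 1/3, 1/4, ... strictly decreasing.
- The maximum is 1 (n=1); sup = 1 (attained).
- The set is bounded below by 0; 1/n -> 0 so 0 is the greatest lower bound.
- 0 is not in the set, so inf = 0 is not attained.
Conclusion: sup(S) = 1, attained in S.

1


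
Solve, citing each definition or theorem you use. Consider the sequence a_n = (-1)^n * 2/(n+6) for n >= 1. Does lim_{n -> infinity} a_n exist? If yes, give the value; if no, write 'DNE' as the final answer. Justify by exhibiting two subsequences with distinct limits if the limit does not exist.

Examine the behaviour of a_n along subsequences.
Even-n subsequence a_{2k} = 2/(2k+6) -> 0. Odd-n subsequence a_{2k+1} = -2/(2k+7) -> 0. Both tend to 0, which suggests the limit is 0; verify directly.
|a_n - 0| = 2/(n+6) < 2/n for every n >= 1.
Given epsilon > 0, choose a positive integer N > 2/epsilon. Then for all n >= N, |a_n| < 2/n <= 2/N < epsilon.
So by the definition of the limit, lim a_n exists and equals 0.

0


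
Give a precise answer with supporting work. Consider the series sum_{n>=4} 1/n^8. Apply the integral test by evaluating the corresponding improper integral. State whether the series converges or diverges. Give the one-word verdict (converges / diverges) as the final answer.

Let f(x) = x^(-8). Then f is positive, continuous, and decreasing on [4, infinity), so the integral test applies.
Compute the improper integral int_{4}^infinity f(x) dx:
  antiderivative F(x) = -1/(7*x^7).
  As x -> infinity, F(x) -> 0 (since p = 8 > 1).
  So int = F(infinity) - F(4) = 0 - (-1/114688) = 1/114688.
  Finite, so by the integral test, the series converges.

converges


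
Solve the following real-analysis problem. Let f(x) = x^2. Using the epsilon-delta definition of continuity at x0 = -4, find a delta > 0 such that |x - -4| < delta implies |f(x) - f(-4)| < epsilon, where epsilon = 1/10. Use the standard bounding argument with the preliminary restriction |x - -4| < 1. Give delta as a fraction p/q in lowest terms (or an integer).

Factor: |x^2 - (-4)^2| = |x - -4| * |x + -4|.
Impose |x - -4| < 1 first. Then |x + -4| = |(x - -4) + 2*(-4)| <= |x - -4| + 2*|-4| < 1 + 8 = 9.
So |x^2 - (-4)^2| < delta * 9.
We need delta * 9 <= 1/10, i.e. delta <= 1/10/9 = 1/90.
Since 1/90 < 1, this is tighter than 1; take delta = 1/90.
So delta = 1/90 works.

1/90


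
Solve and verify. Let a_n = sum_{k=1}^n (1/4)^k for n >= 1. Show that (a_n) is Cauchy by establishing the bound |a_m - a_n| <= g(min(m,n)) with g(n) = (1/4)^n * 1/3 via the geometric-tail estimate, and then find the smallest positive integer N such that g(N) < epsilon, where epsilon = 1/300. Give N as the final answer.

For m > n >= 1: |a_m - a_n| = sum_{k=n+1}^m (1/4)^k < sum_{k=n+1}^infinity (1/4)^k = (1/4)^(n+1) / (1 - 1/4) = (1/4)^n * (1/4) * (4/3) = (1/4)^n * 1/3.
So g(n) = (1/4)^n / 3. Since g(n) -> 0, (a_n) is Cauchy.
Now solve g(N) < 1/300: (1/4)^N / 3 < 1/300 <=> 4^N > 1 / (3 * 1/300) = 100.
Check powers of 4: 4^3 = 64 <= 100, 4^4 = 256 > 100.
So the smallest such N is 4. Check: g(4) = 1/(3 * 256) = 1/768 < 1/300.

4


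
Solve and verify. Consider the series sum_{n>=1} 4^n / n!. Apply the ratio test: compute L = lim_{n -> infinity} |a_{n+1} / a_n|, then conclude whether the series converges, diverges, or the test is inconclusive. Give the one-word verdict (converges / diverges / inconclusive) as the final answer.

Let a_n denote the general term. Form the ratio a_{n+1}/a_n and simplify:
a_{n+1}/a_n = 4/(n + 1)
Take the limit as n -> infinity: L = 0.
Since L = 0 < 1, the ratio test implies the series converges.

converges


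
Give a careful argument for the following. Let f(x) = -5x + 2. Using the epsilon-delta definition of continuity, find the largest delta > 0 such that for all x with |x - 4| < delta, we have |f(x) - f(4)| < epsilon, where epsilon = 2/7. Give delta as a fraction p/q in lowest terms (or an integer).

We compute f(4) = -5*(4) + 2 = -18.
|f(x) - f(4)| = |-5x + 2 - (-18)| = |-5(x - 4)| = 5|x - 4|.
We need 5|x - 4| < 2/7, i.e. |x - 4| < 2/7 / 5 = 2/35.
So any delta <= 2/35 works. Conversely, if delta > 2/35, then x = 4 + 2/35 satisfies |x - 4| = 2/35 < delta but |f(x) - f(4)| = 5 * 2/35 = 2/7, which is not < 2/7; so no larger delta works.
Hence the largest such delta is 2/35.

2/35


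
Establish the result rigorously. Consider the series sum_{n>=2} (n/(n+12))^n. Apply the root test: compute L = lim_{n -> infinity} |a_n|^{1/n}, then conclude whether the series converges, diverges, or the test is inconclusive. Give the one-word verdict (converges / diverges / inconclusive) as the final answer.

Let a_n denote the general term. Form |a_n|^(1/n) and simplify:
|a_n|^(1/n) = n/(n + 12)
Take the limit as n -> infinity: L = 1.
Since L = 1, the root test is inconclusive. (In fact a_n = (n/(n+12))^n -> e^(-12) != 0, so the nth-term test shows divergence; but the root test itself gives no conclusion.)

inconclusive


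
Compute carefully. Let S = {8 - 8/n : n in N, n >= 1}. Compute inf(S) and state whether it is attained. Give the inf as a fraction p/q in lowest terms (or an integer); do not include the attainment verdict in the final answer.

Analysis:
- Values: 0, 4, 16/3, 6, ... strictly increasing.
- Minimum is 0 (n=1); inf = 0 (attained).
- 8 - 8/n -> 8 from below; sup = 8, not attained.
Conclusion: inf(S) = 0, attained in S.

0


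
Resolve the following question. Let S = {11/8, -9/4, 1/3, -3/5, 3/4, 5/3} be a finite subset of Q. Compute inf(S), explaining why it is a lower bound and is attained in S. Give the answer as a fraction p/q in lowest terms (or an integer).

S is finite, so inf(S) = min(S).
Sorted increasing:
-9/4, -3/5, 1/3, 3/4, 11/8, 5/3
The extremum is -9/4.
For every x in S, x >= -9/4. And -9/4 is in S, so it is attained.
Therefore inf(S) = -9/4.

-9/4


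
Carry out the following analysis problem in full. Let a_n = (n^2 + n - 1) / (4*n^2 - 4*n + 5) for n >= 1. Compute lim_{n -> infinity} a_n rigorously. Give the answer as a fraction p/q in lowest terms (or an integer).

Divide numerator and denominator by n^2, the highest power:
numerator / n^2 = 1 + 1/n - 1/n^2
denominator / n^2 = 4 - 4/n + 5/n^2
As n -> infinity, all terms of the form c/n^k (k >= 1) tend to 0.
So numerator / n^2 -> 1 and denominator / n^2 -> 4.
Therefore lim a_n = 1/4.

1/4


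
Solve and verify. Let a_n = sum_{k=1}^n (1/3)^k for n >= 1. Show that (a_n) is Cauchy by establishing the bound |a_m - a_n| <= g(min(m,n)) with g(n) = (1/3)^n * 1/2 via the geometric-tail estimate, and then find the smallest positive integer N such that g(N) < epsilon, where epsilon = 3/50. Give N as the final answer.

For m > n >= 1: |a_m - a_n| = sum_{k=n+1}^m (1/3)^k < sum_{k=n+1}^infinity (1/3)^k = (1/3)^(n+1) / (1 - 1/3) = (1/3)^n * (1/3) * (3/2) = (1/3)^n * 1/2.
So g(n) = (1/3)^n / 2. Since g(n) -> 0, (a_n) is Cauchy.
Now solve g(N) < 3/50: (1/3)^N / 2 < 3/50 <=> 3^N > 1 / (2 * 3/50) = 25/3.
Check powers of 3: 3^1 = 3 <= 25/3, 3^2 = 9 > 25/3.
So the smallest such N is 2. Check: g(2) = 1/(2 * 9) = 1/18 < 3/50.

2


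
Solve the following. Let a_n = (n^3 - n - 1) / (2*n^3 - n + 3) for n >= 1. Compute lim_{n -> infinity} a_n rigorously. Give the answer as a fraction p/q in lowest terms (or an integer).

Divide numerator and denominator by n^3, the highest power:
numerator / n^3 = 1 - 1/n^2 - 1/n^3
denominator / n^3 = 2 - 1/n^2 + 3/n^3
As n -> infinity, all terms of the form c/n^k (k >= 1) tend to 0.
So numerator / n^3 -> 1 and denominator / n^3 -> 2.
Therefore lim a_n = 1/2.

1/2


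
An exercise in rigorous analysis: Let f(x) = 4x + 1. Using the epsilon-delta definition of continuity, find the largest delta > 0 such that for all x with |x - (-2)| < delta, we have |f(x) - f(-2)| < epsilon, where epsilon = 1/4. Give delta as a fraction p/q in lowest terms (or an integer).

We compute f(-2) = 4*(-2) + 1 = -7.
|f(x) - f(-2)| = |4x + 1 - (-7)| = |4(x - (-2))| = 4|x - (-2)|.
We need 4|x - (-2)| < 1/4, i.e. |x - (-2)| < 1/4 / 4 = 1/16.
So any delta <= 1/16 works. Conversely, if delta > 1/16, then x = -2 + 1/16 satisfies |x - (-2)| = 1/16 < delta but |f(x) - f(-2)| = 4 * 1/16 = 1/4, which is not < 1/4; so no larger delta works.
Hence the largest such delta is 1/16.

1/16


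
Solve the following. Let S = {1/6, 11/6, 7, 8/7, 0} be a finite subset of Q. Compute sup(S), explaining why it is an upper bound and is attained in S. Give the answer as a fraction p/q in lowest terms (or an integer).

S is finite, so sup(S) = max(S).
Sorted decreasing:
7, 11/6, 8/7, 1/6, 0
The extremum is 7.
For every x in S, x <= 7. And 7 is in S, so it is attained.
Therefore sup(S) = 7.

7


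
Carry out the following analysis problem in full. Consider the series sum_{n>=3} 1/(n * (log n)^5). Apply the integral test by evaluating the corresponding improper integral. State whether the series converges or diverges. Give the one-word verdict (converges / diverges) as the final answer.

Let f(x) = 1/(x*log(x)^5). Then f is positive, continuous, and decreasing on [3, infinity), so the integral test applies.
Compute the improper integral int_{3}^infinity f(x) dx:
  antiderivative F(x) = -1/(4*log(x)^4).
  F(x) -> 0 as x -> infinity.  int = 0 - F(3) = 1/(4*log(3)^4) < infinity. By the integral test, the series converges.

converges


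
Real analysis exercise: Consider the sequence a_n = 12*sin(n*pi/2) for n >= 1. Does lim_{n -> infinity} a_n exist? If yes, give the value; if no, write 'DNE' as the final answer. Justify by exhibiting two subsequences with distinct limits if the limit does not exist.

Examine the behaviour of a_n along subsequences.
a_{4k+1} = 12*sin(pi/2 + 2k*pi) = 12 -> 12. a_{4k+3} = 12*sin(3pi/2 + 2k*pi) = -12 -> -12.
Since these two subsequential limits are 12 and -12, distinct, the full sequence cannot converge (a convergent sequence has all subsequences tending to the same limit). So lim a_n does not exist.

DNE


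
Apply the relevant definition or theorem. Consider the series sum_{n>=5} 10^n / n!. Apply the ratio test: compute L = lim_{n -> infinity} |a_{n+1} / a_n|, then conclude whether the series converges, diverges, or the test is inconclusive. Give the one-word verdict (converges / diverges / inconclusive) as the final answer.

Let a_n denote the general term. Form the ratio a_{n+1}/a_n and simplify:
a_{n+1}/a_n = 10/(n + 1)
Take the limit as n -> infinity: L = 0.
Since L = 0 < 1, the ratio test implies the series converges.

converges


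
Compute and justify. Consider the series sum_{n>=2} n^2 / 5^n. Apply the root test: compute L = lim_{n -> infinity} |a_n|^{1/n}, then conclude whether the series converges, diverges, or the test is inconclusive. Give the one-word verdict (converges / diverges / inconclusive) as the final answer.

Let a_n denote the general term. Form |a_n|^(1/n) and simplify:
|a_n|^(1/n) = n^(2/n)/5
Take the limit as n -> infinity: L = 1/5.
Since L = 1/5 < 1, the root test implies convergence.

converges


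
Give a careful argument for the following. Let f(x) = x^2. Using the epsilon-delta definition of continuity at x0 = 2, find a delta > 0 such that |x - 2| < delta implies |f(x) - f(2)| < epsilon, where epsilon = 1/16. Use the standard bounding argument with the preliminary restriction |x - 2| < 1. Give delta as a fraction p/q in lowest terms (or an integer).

Factor: |x^2 - (2)^2| = |x - 2| * |x + 2|.
Impose |x - 2| < 1 first. Then |x + 2| = |(x - 2) + 2*(2)| <= |x - 2| + 2*|2| < 1 + 4 = 5.
So |x^2 - (2)^2| < delta * 5.
We need delta * 5 <= 1/16, i.e. delta <= 1/16/5 = 1/80.
Since 1/80 < 1, this is tighter than 1; take delta = 1/80.
So delta = 1/80 works.

1/80


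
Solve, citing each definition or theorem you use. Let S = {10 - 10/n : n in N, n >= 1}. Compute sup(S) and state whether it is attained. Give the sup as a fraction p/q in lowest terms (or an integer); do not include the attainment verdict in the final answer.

Analysis:
- Values: 0, 5, 20/3, 15/2, ... strictly increasing.
- Minimum is 0 (n=1); inf = 0 (attained).
- 10 - 10/n -> 10 from below; sup = 10, not attained.
Conclusion: sup(S) = 10, not attained in S.

10
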